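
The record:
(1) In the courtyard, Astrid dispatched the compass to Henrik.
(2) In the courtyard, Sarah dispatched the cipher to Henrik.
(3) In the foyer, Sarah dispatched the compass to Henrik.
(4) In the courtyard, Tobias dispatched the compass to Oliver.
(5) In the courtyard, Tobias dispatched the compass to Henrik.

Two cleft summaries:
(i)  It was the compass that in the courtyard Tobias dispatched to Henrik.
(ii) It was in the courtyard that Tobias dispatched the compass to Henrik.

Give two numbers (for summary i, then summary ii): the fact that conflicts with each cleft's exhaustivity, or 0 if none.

0, 0

Summary (i) focuses "the compass" (the thing); background agent = Tobias, recipient = Henrik, setting = in the courtyard. No fact matches that background with a different thing, so 0.
Summary (ii) focuses "in the courtyard" (the setting); background agent = Tobias, thing = the compass, recipient = Henrik. No fact matches that background with a different setting, so 0.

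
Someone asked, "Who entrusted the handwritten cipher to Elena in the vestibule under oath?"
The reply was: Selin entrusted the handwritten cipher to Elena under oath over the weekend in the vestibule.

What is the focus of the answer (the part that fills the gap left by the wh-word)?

Selin

The wh-word "who" asks about the subject (agent).
In the answer, "the handwritten cipher", "to Elena", "under oath" and "in the vestibule" are given — repeated from the question.
"over the weekend" is also new, but it specifies the time, which is not what the question asks about — so it is not the focus.
The constituent filling the subject (agent) gap is "Selin"; that is the focus.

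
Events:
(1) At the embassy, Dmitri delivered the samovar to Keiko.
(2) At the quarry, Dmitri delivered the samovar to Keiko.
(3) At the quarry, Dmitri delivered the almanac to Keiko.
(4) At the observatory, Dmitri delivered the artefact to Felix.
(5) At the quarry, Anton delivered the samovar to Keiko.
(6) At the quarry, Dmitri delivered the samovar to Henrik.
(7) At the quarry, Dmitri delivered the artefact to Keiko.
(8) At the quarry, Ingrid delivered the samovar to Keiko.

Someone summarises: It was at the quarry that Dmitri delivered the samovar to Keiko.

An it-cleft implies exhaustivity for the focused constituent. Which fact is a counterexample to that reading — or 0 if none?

1

The cleft puts "at the quarry" in focus and presupposes the open proposition with same agent, thing, recipient (Dmitri / the samovar / Keiko).
The exhaustive reading says no other setting fits that background.
But fact (1) also has same agent, thing, recipient (Dmitri / the samovar / Keiko), with setting = at the embassy — so the exhaustive reading fails.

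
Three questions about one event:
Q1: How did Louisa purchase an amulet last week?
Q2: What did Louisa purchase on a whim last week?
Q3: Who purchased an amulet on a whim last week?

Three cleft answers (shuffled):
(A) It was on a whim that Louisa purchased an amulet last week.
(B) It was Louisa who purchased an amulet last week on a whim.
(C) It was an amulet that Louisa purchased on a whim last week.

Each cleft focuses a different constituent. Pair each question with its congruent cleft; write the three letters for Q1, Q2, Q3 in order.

Q1 asks about the manner; cleft (A) focuses "on a whim", which is the manner — so Q1 → A.
Q2 asks about the direct object; cleft (C) focuses "an amulet", which is the direct object — so Q2 → C.
Q3 asks about the subject (agent); cleft (B) focuses "Louisa", which is the subject (agent) — so Q3 → B.
Mapping: Q1→A, Q2→C, Q3→B.

ACB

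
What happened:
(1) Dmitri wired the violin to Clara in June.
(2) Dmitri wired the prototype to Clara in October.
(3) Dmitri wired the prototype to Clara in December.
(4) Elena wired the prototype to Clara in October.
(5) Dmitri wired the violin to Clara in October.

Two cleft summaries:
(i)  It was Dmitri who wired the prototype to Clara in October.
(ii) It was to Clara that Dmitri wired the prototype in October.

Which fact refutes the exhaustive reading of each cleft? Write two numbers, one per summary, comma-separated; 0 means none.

4, 0

Summary (i) focuses "Dmitri" (the agent); background same thing, recipient, setting (the prototype / Clara / in October). Fact (4) matches that background with agent = Elena — refutes (i).
Summary (ii) focuses "Clara" (the recipient); background same agent, thing, setting (Dmitri / the prototype / in October). No fact matches that background with a different recipient, so 0.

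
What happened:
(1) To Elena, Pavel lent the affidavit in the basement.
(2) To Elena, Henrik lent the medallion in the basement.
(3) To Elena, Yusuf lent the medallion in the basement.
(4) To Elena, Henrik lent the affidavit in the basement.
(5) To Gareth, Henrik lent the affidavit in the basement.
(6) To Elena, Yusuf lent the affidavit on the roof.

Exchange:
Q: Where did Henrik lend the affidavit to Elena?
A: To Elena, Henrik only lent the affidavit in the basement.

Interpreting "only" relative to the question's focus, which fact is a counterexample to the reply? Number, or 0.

Answering "Where did ...?" puts focus on the setting — here, "in the basement".
"Only" then excludes alternative settings while the background — Henrik as agent and the affidavit as thing and Elena as recipient — is held fixed.
No listed fact shares that background with another setting. Nothing contradicts the reply.
(Fact (5) would refute a reading with focus on the recipient — but that is not what the question asks.)

0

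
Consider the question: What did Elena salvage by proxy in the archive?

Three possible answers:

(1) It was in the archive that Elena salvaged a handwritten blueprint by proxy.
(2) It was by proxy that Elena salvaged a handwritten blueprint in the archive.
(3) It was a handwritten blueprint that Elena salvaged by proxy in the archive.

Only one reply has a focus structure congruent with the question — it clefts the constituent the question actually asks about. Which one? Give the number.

3

The question word "what" targets the direct object.
Option (1) clefts "in the archive" — the location, not what was asked.
Option (2) clefts "by proxy" — the manner, not what was asked.
Option (3) clefts "a handwritten blueprint" — that matches what the question asks about.
So the congruent reply is (3).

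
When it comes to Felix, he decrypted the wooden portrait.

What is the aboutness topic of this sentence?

Felix

The construction explicitly marks "Felix" as what the sentence is about — the topic.
The remainder of the clause is the comment (what is said about the topic).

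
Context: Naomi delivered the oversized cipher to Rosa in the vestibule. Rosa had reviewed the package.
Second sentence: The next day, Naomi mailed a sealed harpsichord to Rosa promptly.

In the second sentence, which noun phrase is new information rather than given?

a sealed harpsichord

"Naomi" and "Rosa" in the second sentence are given — already mentioned in the context.
"a sealed harpsichord" has no antecedent in the context; it is discourse-new (the indefinite article also signals a new referent).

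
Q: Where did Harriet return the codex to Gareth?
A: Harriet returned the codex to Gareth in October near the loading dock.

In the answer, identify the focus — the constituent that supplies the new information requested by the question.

The wh-word "where" asks about the location.
In the answer, "Harriet", "the codex" and "to Gareth" are given — repeated from the question.
"in October" is also new, but it specifies the time, which is not what the question asks about — so it is not the focus.
The constituent filling the location gap is "near the loading dock"; that is the focus.

near the loading dock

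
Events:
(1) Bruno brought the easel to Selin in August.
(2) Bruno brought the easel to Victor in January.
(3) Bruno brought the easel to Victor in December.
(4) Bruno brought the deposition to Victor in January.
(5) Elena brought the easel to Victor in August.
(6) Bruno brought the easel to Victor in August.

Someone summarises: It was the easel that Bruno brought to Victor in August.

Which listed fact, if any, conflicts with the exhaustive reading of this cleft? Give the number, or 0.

Focus of the cleft: "the easel" (the thing). Presupposed background: Bruno as agent and Victor as recipient and in August as setting.
Exhaustivity: the easel is the only thing satisfying that background.
Every other fact differs from the presupposition on some backgrounded slot, so none challenges the exhaustivity.

0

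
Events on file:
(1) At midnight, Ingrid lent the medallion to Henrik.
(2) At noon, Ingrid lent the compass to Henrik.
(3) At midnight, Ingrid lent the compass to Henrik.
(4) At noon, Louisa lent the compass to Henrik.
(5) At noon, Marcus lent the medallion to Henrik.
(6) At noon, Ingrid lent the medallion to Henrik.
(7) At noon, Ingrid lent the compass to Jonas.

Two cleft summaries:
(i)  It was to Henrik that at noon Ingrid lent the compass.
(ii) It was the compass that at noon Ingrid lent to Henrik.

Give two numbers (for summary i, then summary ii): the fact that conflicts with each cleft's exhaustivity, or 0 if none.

7, 6

Summary (i) focuses "Henrik" (the recipient); background agent = Ingrid, thing = the compass, setting = at noon. Fact (7) matches that background with recipient = Jonas — refutes (i).
Summary (ii) focuses "the compass" (the thing); background agent = Ingrid, recipient = Henrik, setting = at noon. Fact (6) matches that background with thing = the medallion — refutes (ii).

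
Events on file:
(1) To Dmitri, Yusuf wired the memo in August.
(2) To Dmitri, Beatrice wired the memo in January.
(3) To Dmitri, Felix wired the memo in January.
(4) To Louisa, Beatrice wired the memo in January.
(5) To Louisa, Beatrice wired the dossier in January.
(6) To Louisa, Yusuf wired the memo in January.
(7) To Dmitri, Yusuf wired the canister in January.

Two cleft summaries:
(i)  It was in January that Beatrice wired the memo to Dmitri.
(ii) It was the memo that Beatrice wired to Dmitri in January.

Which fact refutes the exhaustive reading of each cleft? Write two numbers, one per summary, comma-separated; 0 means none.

0, 0

(i): focus "in January". No fact shares same agent, thing, recipient (Beatrice / the memo / Dmitri) with a different setting. 0.
(ii): focus "the memo". No fact shares same agent, recipient, setting (Beatrice / Dmitri / in January) with a different thing. 0.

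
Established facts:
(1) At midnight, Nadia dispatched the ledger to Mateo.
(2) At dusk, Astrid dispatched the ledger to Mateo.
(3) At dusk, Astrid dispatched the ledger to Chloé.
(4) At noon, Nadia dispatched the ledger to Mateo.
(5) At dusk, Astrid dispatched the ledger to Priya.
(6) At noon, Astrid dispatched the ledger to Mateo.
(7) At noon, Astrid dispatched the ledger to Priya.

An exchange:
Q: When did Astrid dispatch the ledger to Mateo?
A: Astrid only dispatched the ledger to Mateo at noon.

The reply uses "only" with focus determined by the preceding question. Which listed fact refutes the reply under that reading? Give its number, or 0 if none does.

The question "When did ...?" targets the setting, so in the reply the focus falls on "at noon".
So "only" ranges over settings; the rest (Astrid as agent and the ledger as thing and Mateo as recipient) is presupposed.
Fact (2) shares the background with a different setting (at dusk) — counterexample.
(Fact (7) would refute a reading with focus on the recipient — but that is not what the question asks.)

2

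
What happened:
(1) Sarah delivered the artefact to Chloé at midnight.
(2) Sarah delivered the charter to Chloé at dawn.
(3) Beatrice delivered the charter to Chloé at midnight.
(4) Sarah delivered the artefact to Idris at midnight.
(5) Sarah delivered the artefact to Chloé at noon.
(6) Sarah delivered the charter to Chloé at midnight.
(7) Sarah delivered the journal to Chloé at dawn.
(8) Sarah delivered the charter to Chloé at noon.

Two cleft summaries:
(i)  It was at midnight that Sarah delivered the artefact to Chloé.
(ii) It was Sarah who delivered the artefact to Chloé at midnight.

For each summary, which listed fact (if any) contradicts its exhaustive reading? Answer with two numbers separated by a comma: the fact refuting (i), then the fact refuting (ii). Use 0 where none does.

5, 0

(i): focus "at midnight". Looking for agent = Sarah, thing = the artefact, recipient = Chloé with some other setting — fact (5) has at noon there. Refuted.
(ii): focus "Sarah". No fact shares thing = the artefact, recipient = Chloé, setting = at midnight with a different agent. 0.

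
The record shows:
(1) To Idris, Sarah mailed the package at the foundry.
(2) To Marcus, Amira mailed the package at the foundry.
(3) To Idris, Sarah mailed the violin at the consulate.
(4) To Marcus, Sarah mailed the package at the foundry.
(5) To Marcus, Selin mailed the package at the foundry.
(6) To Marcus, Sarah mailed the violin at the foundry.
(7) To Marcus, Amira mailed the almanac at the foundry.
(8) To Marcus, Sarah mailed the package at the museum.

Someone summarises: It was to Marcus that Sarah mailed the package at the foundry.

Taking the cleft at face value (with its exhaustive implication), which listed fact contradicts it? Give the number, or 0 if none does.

1

The cleft puts "Marcus" in focus and presupposes the open proposition with same agent, thing, setting (Sarah / the package / at the foundry).
Exhaustivity: Marcus is the only recipient satisfying that background.
Fact (1) shares the background but with recipient = Idris; exhaustivity is violated.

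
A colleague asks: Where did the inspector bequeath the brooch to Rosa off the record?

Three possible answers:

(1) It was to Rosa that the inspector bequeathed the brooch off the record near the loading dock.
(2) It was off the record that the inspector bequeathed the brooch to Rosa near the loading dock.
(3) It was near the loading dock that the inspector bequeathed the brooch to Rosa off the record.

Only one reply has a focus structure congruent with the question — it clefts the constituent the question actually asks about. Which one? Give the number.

The question word "where" targets the location.
Option (1) clefts "to Rosa" — the recipient, not what was asked.
Option (2) clefts "off the record" — the manner, not what was asked.
Option (3) clefts "near the loading dock" — that matches what the question asks about.
So the congruent reply is (3).

3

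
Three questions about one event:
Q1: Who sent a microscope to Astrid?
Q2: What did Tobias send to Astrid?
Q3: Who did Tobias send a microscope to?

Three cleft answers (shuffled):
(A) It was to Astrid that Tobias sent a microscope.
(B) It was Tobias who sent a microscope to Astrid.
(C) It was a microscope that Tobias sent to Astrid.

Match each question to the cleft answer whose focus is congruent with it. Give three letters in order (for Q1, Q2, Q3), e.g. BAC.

Q1 asks about the subject (agent); cleft (B) focuses "Tobias", which is the subject (agent) — so Q1 → B.
Q2 asks about the direct object; cleft (C) focuses "a microscope", which is the direct object — so Q2 → C.
Q3 asks about the recipient; cleft (A) focuses "to Astrid", which is the recipient — so Q3 → A.
Mapping: Q1→B, Q2→C, Q3→A.

BCA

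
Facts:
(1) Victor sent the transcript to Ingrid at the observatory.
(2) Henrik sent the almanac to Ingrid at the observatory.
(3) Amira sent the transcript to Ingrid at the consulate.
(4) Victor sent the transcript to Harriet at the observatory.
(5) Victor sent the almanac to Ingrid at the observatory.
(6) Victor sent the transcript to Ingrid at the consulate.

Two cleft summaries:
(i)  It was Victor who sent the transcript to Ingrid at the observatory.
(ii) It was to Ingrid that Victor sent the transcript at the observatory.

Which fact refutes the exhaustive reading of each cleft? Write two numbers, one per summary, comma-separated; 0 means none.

Summary (i) focuses "Victor" (the agent); background the transcript as thing and Ingrid as recipient and at the observatory as setting. No fact matches that background with a different agent, so 0.
Summary (ii) focuses "Ingrid" (the recipient); background Victor as agent and the transcript as thing and at the observatory as setting. Fact (4) matches that background with recipient = Harriet — refutes (ii).

0, 4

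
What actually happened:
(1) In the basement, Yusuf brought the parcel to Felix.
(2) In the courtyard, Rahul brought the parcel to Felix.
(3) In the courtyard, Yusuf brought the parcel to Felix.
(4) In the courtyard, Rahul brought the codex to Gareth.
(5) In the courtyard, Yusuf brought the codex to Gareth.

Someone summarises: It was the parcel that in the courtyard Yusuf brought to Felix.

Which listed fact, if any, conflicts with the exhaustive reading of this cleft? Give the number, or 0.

The cleft puts "the parcel" in focus and presupposes the open proposition with Yusuf as agent and Felix as recipient and in the courtyard as setting.
The exhaustive reading says no other thing fits that background.
Every other fact differs from the presupposition on some backgrounded slot, so none challenges the exhaustivity.

0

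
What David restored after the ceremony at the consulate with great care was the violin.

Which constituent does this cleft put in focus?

In a pseudo-cleft "What ... was X", the post-copular constituent X is the focus.
Here the focus is "the violin". The backgrounded (presupposed) material includes "David", "with great care", "after the ceremony" and "at the consulate".

the violin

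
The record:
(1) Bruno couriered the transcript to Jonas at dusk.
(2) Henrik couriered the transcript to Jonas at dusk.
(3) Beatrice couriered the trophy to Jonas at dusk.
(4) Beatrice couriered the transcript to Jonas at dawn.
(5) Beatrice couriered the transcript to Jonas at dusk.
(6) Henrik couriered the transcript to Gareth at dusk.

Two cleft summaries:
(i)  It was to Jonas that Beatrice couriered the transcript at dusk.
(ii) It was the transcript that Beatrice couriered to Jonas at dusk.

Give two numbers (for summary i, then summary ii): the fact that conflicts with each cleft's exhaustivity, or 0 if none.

0, 3

Summary (i) focuses "Jonas" (the recipient); background Beatrice as agent and the transcript as thing and at dusk as setting. No fact matches that background with a different recipient, so 0.
Summary (ii) focuses "the transcript" (the thing); background Beatrice as agent and Jonas as recipient and at dusk as setting. Fact (3) matches that background with thing = the trophy — refutes (ii).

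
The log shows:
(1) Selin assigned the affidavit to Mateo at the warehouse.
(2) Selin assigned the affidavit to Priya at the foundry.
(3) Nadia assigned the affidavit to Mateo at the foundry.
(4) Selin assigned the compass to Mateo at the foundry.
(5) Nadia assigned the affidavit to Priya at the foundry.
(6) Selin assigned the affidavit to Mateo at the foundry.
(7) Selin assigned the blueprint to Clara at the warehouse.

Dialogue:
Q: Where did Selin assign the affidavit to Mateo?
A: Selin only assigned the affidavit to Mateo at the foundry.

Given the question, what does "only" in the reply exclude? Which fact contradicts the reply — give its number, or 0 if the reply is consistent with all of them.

The question "Where did ...?" targets the setting, so in the reply the focus falls on "at the foundry".
So "only" ranges over settings; the rest (same agent, thing, recipient (Selin / the affidavit / Mateo)) is presupposed.
Fact (1) shares the background with a different setting (at the warehouse) — counterexample.
(Fact (2) would refute a reading with focus on the recipient — but that is not what the question asks.)

1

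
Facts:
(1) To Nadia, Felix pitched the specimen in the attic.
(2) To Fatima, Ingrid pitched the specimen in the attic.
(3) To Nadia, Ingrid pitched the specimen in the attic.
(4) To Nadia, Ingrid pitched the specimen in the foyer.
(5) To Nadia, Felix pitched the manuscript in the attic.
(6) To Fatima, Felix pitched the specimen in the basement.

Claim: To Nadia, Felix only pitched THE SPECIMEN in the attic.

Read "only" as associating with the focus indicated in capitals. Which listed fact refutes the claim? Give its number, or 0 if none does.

The capitals mark "the specimen" as focus. So "only" rules out other things, with the rest (Felix as agent and Nadia as recipient and in the attic as setting) as background.
Fact (5) shares the background but differs in thing (the manuscript) — a counterexample.

5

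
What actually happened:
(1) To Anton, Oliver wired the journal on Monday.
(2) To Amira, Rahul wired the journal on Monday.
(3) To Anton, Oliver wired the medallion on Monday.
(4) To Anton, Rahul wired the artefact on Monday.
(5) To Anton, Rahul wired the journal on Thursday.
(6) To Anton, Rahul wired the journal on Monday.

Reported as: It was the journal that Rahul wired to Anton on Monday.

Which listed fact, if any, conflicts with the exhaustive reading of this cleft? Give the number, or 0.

The cleft puts "the journal" in focus and presupposes the open proposition with Rahul as agent and Anton as recipient and on Monday as setting.
Exhaustivity: the journal is the only thing satisfying that background.
But fact (4) also has Rahul as agent and Anton as recipient and on Monday as setting, with thing = the artefact — so the exhaustive reading fails.

4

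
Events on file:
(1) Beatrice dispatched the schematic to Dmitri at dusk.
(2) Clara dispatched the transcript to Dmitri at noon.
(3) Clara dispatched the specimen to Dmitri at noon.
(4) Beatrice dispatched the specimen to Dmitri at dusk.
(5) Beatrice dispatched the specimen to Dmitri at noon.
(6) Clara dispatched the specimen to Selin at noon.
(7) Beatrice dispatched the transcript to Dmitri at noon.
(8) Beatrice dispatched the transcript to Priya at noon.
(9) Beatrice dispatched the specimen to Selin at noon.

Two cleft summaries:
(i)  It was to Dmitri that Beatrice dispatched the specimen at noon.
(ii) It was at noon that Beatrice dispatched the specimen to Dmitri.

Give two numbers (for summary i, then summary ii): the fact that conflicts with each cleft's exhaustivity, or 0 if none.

9, 4

(i): focus "Dmitri". Looking for agent = Beatrice, thing = the specimen, setting = at noon with some other recipient — fact (9) has Selin there. Refuted.
(ii): focus "at noon". Looking for agent = Beatrice, thing = the specimen, recipient = Dmitri with some other setting — fact (4) has at dusk there. Refuted.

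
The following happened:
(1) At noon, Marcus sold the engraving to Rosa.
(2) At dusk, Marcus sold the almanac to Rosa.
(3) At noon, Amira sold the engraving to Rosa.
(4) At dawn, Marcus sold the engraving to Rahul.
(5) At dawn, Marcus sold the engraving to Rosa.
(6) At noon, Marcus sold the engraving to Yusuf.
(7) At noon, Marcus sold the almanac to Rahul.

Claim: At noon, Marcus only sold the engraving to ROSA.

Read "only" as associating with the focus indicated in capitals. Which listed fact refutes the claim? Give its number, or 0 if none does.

6

The capitals mark "Rosa" as focus. So "only" rules out other recipients, with the rest (agent = Marcus, thing = the engraving, setting = at noon) as background.
Fact (6) shares the background but differs in recipient (Yusuf) — a counterexample.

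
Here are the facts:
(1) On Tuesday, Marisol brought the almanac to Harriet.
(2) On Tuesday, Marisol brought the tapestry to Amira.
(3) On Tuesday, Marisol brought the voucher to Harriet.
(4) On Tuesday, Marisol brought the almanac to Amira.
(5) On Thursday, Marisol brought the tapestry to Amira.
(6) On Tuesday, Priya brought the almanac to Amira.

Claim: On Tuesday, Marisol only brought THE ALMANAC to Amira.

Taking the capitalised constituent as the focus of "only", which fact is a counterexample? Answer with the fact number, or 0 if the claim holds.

2

Focus (in capitals) is "the almanac" — the thing. "Only" excludes alternative things while holding fixed agent = Marisol, recipient = Amira, setting = on Tuesday.
Fact (2) matches on agent = Marisol, recipient = Amira, setting = on Tuesday, but has thing = the tapestry instead. That refutes the claim.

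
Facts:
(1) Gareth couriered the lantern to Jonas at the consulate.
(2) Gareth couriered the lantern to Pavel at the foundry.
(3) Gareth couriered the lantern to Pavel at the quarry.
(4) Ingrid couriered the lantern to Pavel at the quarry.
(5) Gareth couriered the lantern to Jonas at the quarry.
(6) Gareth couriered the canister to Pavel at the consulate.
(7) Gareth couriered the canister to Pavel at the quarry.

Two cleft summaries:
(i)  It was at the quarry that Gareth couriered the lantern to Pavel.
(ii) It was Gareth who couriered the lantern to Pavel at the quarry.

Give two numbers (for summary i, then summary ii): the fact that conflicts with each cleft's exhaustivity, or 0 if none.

(i): focus "at the quarry". Looking for same agent, thing, recipient (Gareth / the lantern / Pavel) with some other setting — fact (2) has at the foundry there. Refuted.
(ii): focus "Gareth". Looking for same thing, recipient, setting (the lantern / Pavel / at the quarry) with some other agent — fact (4) has Ingrid there. Refuted.

2, 4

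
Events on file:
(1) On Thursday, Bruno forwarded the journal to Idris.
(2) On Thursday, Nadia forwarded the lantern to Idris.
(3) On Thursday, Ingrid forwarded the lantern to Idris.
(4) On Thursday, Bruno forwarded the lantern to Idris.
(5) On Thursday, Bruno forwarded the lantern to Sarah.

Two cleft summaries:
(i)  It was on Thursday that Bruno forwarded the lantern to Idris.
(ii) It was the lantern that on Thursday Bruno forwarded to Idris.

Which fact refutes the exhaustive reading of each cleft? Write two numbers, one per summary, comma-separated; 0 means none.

(i): focus "on Thursday". No fact shares agent = Bruno, thing = the lantern, recipient = Idris with a different setting. 0.
(ii): focus "the lantern". Looking for agent = Bruno, recipient = Idris, setting = on Thursday with some other thing — fact (1) has the journal there. Refuted.

0, 1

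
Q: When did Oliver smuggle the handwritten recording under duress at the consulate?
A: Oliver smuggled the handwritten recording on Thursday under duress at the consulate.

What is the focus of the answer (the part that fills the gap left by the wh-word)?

The wh-word "when" asks about the time.
In the answer, "Oliver", "the handwritten recording", "at the consulate" and "under duress" are given — repeated from the question.
The constituent filling the time gap is "on Thursday"; that is the focus and would carry nuclear stress.

on Thursday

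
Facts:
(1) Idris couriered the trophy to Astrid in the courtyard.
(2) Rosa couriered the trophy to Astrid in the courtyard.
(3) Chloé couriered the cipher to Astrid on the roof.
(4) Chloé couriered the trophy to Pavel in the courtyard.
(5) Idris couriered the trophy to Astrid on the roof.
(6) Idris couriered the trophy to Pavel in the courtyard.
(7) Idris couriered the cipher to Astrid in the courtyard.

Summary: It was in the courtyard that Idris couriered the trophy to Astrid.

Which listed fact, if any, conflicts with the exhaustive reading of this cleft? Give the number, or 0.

The cleft puts "in the courtyard" in focus and presupposes the open proposition with agent = Idris, thing = the trophy, recipient = Astrid.
Exhaustivity: in the courtyard is the only setting satisfying that background.
Fact (5) shares the background but with setting = on the roof; exhaustivity is violated.

5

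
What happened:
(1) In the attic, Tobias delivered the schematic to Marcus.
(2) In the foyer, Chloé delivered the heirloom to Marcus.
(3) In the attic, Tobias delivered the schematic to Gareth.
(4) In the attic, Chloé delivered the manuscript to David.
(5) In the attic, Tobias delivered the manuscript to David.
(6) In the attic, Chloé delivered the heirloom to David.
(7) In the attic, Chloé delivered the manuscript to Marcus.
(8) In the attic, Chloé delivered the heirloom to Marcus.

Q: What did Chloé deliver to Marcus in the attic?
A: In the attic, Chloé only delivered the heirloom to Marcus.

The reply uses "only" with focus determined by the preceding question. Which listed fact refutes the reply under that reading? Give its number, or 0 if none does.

7

The question "What did ...?" targets the thing, so in the reply the focus falls on "the heirloom".
So "only" ranges over things; the rest (same agent, recipient, setting (Chloé / Marcus / in the attic)) is presupposed.
Fact (7) keeps same agent, recipient, setting (Chloé / Marcus / in the attic) but has thing = the manuscript; that refutes the reply.
(Fact (6) would refute a reading with focus on the recipient — but that is not what the question asks.)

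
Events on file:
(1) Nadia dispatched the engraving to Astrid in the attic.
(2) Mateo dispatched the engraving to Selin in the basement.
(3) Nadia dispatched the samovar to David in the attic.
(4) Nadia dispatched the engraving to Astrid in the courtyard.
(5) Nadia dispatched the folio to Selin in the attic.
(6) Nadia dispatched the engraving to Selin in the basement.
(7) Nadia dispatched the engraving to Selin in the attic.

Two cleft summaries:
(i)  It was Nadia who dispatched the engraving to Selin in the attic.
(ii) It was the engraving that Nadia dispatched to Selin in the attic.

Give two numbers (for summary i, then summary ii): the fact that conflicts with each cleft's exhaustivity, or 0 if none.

(i): focus "Nadia". No fact shares the engraving as thing and Selin as recipient and in the attic as setting with a different agent. 0.
(ii): focus "the engraving". Looking for Nadia as agent and Selin as recipient and in the attic as setting with some other thing — fact (5) has the folio there. Refuted.

0, 5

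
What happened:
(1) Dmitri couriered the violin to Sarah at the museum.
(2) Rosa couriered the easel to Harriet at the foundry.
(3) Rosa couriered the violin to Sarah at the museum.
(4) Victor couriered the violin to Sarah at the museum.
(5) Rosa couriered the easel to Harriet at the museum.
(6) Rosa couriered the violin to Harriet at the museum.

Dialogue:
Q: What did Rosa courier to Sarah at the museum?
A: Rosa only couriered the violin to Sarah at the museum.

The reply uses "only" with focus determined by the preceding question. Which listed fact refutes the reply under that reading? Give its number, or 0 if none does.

The question "What did ...?" targets the thing, so in the reply the focus falls on "the violin".
So "only" ranges over things; the rest (same agent, recipient, setting (Rosa / Sarah / at the museum)) is presupposed.
No fact keeps same agent, recipient, setting (Rosa / Sarah / at the museum) while changing the thing; every other fact differs on something backgrounded. The reply stands.
(Fact (6) would refute a reading with focus on the recipient — but that is not what the question asks.)

0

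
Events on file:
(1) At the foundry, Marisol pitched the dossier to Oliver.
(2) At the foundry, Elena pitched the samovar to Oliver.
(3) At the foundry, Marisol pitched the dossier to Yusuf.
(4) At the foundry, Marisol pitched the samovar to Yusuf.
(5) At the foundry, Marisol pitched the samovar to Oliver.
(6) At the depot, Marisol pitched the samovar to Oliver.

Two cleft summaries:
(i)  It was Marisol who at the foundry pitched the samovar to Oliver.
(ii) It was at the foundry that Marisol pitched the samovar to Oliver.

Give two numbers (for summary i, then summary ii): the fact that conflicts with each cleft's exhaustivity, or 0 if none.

Summary (i) focuses "Marisol" (the agent); background the samovar as thing and Oliver as recipient and at the foundry as setting. Fact (2) matches that background with agent = Elena — refutes (i).
Summary (ii) focuses "at the foundry" (the setting); background Marisol as agent and the samovar as thing and Oliver as recipient. Fact (6) matches that background with setting = at the depot — refutes (ii).

2, 6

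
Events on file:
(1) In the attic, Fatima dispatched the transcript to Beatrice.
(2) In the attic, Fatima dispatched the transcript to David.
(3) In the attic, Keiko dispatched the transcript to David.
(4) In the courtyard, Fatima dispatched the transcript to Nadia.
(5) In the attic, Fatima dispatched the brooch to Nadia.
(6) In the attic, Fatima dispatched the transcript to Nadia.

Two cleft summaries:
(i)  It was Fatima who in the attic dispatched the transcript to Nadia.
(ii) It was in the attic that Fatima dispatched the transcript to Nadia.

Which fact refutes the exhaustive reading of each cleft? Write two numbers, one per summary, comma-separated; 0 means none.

0, 4

Summary (i) focuses "Fatima" (the agent); background thing = the transcript, recipient = Nadia, setting = in the attic. No fact matches that background with a different agent, so 0.
Summary (ii) focuses "in the attic" (the setting); background agent = Fatima, thing = the transcript, recipient = Nadia. Fact (4) matches that background with setting = in the courtyard — refutes (ii).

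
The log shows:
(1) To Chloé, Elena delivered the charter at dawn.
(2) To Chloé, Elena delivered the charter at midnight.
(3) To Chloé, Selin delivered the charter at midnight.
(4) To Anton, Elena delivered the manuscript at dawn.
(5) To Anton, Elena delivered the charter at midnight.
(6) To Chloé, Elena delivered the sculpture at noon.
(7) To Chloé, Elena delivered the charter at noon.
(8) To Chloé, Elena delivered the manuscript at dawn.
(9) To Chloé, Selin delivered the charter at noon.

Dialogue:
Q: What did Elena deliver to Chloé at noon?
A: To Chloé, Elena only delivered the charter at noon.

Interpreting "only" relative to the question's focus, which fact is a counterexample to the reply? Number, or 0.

6

Answering "What did ...?" puts focus on the thing — here, "the charter".
"Only" then excludes alternative things while the background — same agent, recipient, setting (Elena / Chloé / at noon) — is held fixed.
Fact (6) keeps same agent, recipient, setting (Elena / Chloé / at noon) but has thing = the sculpture; that refutes the reply.
(Fact (1) would refute a reading with focus on the setting — but that is not what the question asks.)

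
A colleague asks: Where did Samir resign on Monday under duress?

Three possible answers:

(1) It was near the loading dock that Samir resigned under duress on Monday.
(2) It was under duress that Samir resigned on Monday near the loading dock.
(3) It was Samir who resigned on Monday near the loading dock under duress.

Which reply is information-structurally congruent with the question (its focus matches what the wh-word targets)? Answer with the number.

The question word "where" targets the location.
Option (1) clefts "near the loading dock" — that matches what the question asks about.
Option (2) clefts "under duress" — the manner, not what was asked.
Option (3) clefts "Samir" — the subject (agent), not what was asked.
So the congruent reply is (1).

1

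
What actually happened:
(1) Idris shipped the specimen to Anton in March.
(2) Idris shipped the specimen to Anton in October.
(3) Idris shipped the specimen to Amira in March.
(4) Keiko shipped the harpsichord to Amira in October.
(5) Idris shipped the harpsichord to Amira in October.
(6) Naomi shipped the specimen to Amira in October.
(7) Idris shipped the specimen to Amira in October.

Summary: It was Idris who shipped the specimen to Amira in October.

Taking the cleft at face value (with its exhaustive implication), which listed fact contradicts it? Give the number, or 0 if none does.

Focus of the cleft: "Idris" (the agent). Presupposed background: thing = the specimen, recipient = Amira, setting = in October.
Exhaustivity: Idris is the only agent satisfying that background.
Fact (6) shares the background but with agent = Naomi; exhaustivity is violated.

6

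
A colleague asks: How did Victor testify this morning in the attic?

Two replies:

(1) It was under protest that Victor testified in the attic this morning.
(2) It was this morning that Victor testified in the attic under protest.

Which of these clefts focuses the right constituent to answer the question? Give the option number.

1

The question word "how" targets the manner.
Option (1) clefts "under protest" — that matches what the question asks about.
Option (2) clefts "this morning" — the time, not what was asked.
So the congruent reply is (1).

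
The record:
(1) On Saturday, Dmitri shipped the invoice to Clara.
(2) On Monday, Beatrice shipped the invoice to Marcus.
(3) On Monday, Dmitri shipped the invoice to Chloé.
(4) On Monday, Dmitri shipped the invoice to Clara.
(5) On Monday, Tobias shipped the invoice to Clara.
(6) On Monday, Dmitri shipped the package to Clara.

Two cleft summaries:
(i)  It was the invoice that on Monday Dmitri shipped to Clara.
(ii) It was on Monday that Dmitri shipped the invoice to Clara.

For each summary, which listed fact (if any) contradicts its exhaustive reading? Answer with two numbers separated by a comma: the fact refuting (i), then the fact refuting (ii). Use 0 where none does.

(i): focus "the invoice". Looking for agent = Dmitri, recipient = Clara, setting = on Monday with some other thing — fact (6) has the package there. Refuted.
(ii): focus "on Monday". Looking for agent = Dmitri, thing = the invoice, recipient = Clara with some other setting — fact (1) has on Saturday there. Refuted.

6, 1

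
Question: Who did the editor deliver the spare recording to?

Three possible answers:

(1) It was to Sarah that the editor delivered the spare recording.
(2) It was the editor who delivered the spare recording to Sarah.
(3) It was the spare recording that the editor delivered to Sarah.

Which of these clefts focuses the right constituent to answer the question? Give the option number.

1

The question word "who" targets the recipient.
Option (1) clefts "to Sarah" — that matches what the question asks about.
Option (2) clefts "the editor" — the subject (agent), not what was asked.
Option (3) clefts "the spare recording" — the direct object, not what was asked.
So the congruent reply is (1).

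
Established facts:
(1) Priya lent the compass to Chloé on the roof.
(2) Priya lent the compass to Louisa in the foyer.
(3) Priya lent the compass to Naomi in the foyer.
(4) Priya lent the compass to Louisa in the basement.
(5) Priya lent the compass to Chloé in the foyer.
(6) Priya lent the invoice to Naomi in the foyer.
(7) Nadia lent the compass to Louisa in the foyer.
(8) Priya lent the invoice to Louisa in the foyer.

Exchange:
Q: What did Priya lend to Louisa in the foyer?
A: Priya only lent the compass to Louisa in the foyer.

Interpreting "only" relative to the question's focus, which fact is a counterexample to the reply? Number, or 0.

Answering "What did ...?" puts focus on the thing — here, "the compass".
"Only" then excludes alternative things while the background — agent = Priya, recipient = Louisa, setting = in the foyer — is held fixed.
Fact (8) keeps agent = Priya, recipient = Louisa, setting = in the foyer but has thing = the invoice; that refutes the reply.
(Fact (3) would refute a reading with focus on the recipient — but that is not what the question asks.)

8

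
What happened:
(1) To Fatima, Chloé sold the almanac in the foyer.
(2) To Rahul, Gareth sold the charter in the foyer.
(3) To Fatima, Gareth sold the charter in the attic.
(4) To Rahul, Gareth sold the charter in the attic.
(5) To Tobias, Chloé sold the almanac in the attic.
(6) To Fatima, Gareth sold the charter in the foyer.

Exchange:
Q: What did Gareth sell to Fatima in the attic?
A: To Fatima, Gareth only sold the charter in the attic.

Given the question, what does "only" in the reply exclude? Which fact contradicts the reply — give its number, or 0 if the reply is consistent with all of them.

The question "What did ...?" targets the thing, so in the reply the focus falls on "the charter".
So "only" ranges over things; the rest (Gareth as agent and Fatima as recipient and in the attic as setting) is presupposed.
No fact keeps Gareth as agent and Fatima as recipient and in the attic as setting while changing the thing; every other fact differs on something backgrounded. The reply stands.
(Fact (6) would refute a reading with focus on the setting — but that is not what the question asks.)

0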